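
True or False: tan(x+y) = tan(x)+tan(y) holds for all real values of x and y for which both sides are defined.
False.

Claim: tan(x+y) = tan(x)+tan(y).
Test a specific point where both sides are defined: x = 3π/4, y = π/6.
LHS = tan(x+y) ≈ -0.2679
RHS = tan(x)+tan(y) ≈ -0.4226
Since -0.2679 ≠ -0.4226, the equation fails at this point, so it cannot hold for all real values of x and y for which both sides are defined.
The correct formula is tan(x+y) = (tan(x) + tan(y))/(1 - tan(x)tan(y)).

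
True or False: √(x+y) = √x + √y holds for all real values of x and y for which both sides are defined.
Claim: √(x+y) = √x + √y.
Test a specific point where both sides are defined: x = 2, y = 4.
LHS = √(x+y) ≈ 2.4495
RHS = √x + √y ≈ 3.4142
Since 2.4495 ≠ 3.4142, the equation fails at this point, so it cannot hold for all real values of x and y for which both sides are defined.
Squaring the right side gives x + 2√(xy) + y, not x + y.

Conclusion: False.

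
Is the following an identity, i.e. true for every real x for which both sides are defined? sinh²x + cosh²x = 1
No, this is NOT an identity.

Claim: sinh²x + cosh²x = 1.
Test a specific point where both sides are defined: x = 1/2.
LHS = sinh²x + cosh²x ≈ 1.5431
RHS = 1 ≈ 1.0000
Since 1.5431 ≠ 1.0000, the equation fails at this point, so it cannot hold for every real x for which both sides are defined.
The correct hyperbolic identity is cosh²x - sinh²x = 1 (a difference); the sum sinh²x + cosh²x equals cosh(2x).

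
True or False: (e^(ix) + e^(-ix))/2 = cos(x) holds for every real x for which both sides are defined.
Claim: (e^(ix) + e^(-ix))/2 = cos(x).
Reasoning: By Euler's formula e^(ix) = cos(x) + i·sin(x) and e^(-ix) = cos(x) - i·sin(x). Adding cancels the sine terms: e^(ix) + e^(-ix) = 2cos(x); divide by 2.
So the two sides agree for every real x for which both sides are defined.

Conclusion: True.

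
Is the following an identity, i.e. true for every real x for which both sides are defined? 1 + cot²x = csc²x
Yes, this is an identity.

Claim: 1 + cot²x = csc²x.
Reasoning: Start from sin²x + cos²x = 1 and divide every term by sin²x (allowed wherever cot x and csc x are defined): 1 + cot²x = 1/sin²x = csc²x.
So the two sides agree for every real x for which both sides are defined.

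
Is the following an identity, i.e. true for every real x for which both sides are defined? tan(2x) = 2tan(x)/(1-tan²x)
Claim: tan(2x) = 2tan(x)/(1-tan²x).
Reasoning: tan(2x) = sin(2x)/cos(2x) = 2sin(x)cos(x) / (cos²x - sin²x). Divide numerator and denominator by cos²x: 2tan(x) / (1 - tan²x).
So the two sides agree for every real x for which both sides are defined.

Conclusion: Yes, this is an identity.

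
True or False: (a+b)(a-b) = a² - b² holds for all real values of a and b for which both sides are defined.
Claim: (a+b)(a-b) = a² - b².
Reasoning: Expand: (a+b)(a-b) = a² - ab + ba - b² = a² - b² (the cross terms cancel).
So the two sides agree for all real values of a and b for which both sides are defined.

Conclusion: True.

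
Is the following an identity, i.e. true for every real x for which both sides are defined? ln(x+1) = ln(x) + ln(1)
Claim: ln(x+1) = ln(x) + ln(1).
Test a specific point where both sides are defined: x = 1.
LHS = ln(x+1) ≈ 0.6931
RHS = ln(x) + ln(1) ≈ 0.0000
Since 0.6931 ≠ 0.0000, the equation fails at this point, so it cannot hold for every real x for which both sides are defined.
ln(1) = 0, so the right side is just ln(x), which differs from ln(x+1).

Conclusion: No, this is NOT an identity.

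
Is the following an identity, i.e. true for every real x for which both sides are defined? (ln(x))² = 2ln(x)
Claim: (ln(x))² = 2ln(x).
Test a specific point where both sides are defined: x = 3.
LHS = (ln(x))² ≈ 1.2069
RHS = 2ln(x) ≈ 2.1972
Since 1.2069 ≠ 2.1972, the equation fails at this point, so it cannot hold for every real x for which both sides are defined.
2ln(x) equals ln(x²), which is not the same as (ln x)².

Conclusion: No, this is NOT an identity.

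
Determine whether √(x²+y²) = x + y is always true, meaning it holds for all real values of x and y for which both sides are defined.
No, this is NOT an identity.

Claim: √(x²+y²) = x + y.
Test a specific point where both sides are defined: x = 1, y = 5.
LHS = √(x²+y²) ≈ 5.0990
RHS = x + y ≈ 6.0000
Since 5.0990 ≠ 6.0000, the equation fails at this point, so it cannot hold for all real values of x and y for which both sides are defined.
(x+y)² = x² + 2xy + y², not x² + y², so the square root does not split this way.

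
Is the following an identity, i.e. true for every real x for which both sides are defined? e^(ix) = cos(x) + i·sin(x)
Claim: e^(ix) = cos(x) + i·sin(x).
Reasoning: Euler's formula. Expand e^(ix) = Σ (ix)^k / k!. Since i² = -1, the even-k terms are Σ (-1)^m x^(2m)/(2m)! = cos(x) and the odd-k terms are i · Σ (-1)^m x^(2m+1)/(2m+1)! = i·sin(x).
So the two sides agree for every real x for which both sides are defined.

Conclusion: Yes, this is an identity.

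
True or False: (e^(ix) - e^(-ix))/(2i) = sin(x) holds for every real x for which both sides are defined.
True.

Claim: (e^(ix) - e^(-ix))/(2i) = sin(x).
Reasoning: By Euler's formula e^(ix) = cos(x) + i·sin(x) and e^(-ix) = cos(x) - i·sin(x). Subtracting cancels the cosine terms: e^(ix) - e^(-ix) = 2i·sin(x); divide by 2i.
So the two sides agree for every real x for which both sides are defined.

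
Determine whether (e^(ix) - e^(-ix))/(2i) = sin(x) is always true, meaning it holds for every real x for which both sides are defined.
Claim: (e^(ix) - e^(-ix))/(2i) = sin(x).
Reasoning: By Euler's formula e^(ix) = cos(x) + i·sin(x) and e^(-ix) = cos(x) - i·sin(x). Subtracting cancels the cosine terms: e^(ix) - e^(-ix) = 2i·sin(x); divide by 2i.
So the two sides agree for every real x for which both sides are defined.

Conclusion: Yes, this is an identity.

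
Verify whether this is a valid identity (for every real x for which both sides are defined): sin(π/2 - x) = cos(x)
Claim: sin(π/2 - x) = cos(x).
Reasoning: Use sin(u - v) = sin(u)cos(v) - cos(u)sin(v) with u = π/2, v = x: sin(π/2)cos(x) - cos(π/2)sin(x) = 1·cos(x) - 0·sin(x) = cos(x).
So the two sides agree for every real x for which both sides are defined.

Conclusion: Yes, this is an identity.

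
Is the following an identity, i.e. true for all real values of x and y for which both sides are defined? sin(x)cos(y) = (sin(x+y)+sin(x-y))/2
Claim: sin(x)cos(y) = (sin(x+y)+sin(x-y))/2.
Reasoning: sin(x+y) = sin(x)cos(y) + cos(x)sin(y) and sin(x-y) = sin(x)cos(y) - cos(x)sin(y). Adding, sin(x+y) + sin(x-y) = 2sin(x)cos(y); divide by 2.
So the two sides agree for all real values of x and y for which both sides are defined.

Conclusion: Yes, this is an identity.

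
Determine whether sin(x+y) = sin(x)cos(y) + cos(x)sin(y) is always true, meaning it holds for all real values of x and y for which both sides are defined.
Claim: sin(x+y) = sin(x)cos(y) + cos(x)sin(y).
Reasoning: By Euler's formula e^(i(x+y)) = e^(ix)·e^(iy) = (cos x + i·sin x)(cos y + i·sin y). The imaginary part of the left side is sin(x+y); the imaginary part of the product is sin(x)cos(y) + cos(x)sin(y).
So the two sides agree for all real values of x and y for which both sides are defined.

Conclusion: Yes, this is an identity.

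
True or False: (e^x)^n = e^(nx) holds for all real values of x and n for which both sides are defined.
Claim: (e^x)^n = e^(nx).
Reasoning: e^x is a positive real number, and for a positive base B and real exponent n, B^n = e^(n·ln B). With B = e^x, ln B = x, so (e^x)^n = e^(n·x).
So the two sides agree for all real values of x and n for which both sides are defined.

Conclusion: True.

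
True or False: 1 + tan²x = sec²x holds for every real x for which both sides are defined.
Claim: 1 + tan²x = sec²x.
Reasoning: Start from sin²x + cos²x = 1 and divide every term by cos²x (allowed wherever tan x and sec x are defined): tan²x + 1 = 1/cos²x = sec²x.
So the two sides agree for every real x for which both sides are defined.

Conclusion: True.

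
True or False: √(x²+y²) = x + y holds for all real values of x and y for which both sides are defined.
False.

Claim: √(x²+y²) = x + y.
Test a specific point where both sides are defined: x = 5, y = -2.
LHS = √(x²+y²) ≈ 5.3852
RHS = x + y ≈ 3.0000
Since 5.3852 ≠ 3.0000, the equation fails at this point, so it cannot hold for all real values of x and y for which both sides are defined.
(x+y)² = x² + 2xy + y², not x² + y², so the square root does not split this way.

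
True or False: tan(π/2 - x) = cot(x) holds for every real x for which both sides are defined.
True.

Claim: tan(π/2 - x) = cot(x).
Reasoning: tan(π/2 - x) = sin(π/2 - x)/cos(π/2 - x) = cos(x)/sin(x) = cot(x), using the cofunction identities sin(π/2 - x) = cos(x) and cos(π/2 - x) = sin(x).
So the two sides agree for every real x for which both sides are defined.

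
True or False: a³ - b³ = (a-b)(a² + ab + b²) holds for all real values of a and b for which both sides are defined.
True.

Claim: a³ - b³ = (a-b)(a² + ab + b²).
Reasoning: Expand the right side: (a-b)(a² + ab + b²) = a³ + a²b + ab² - a²b - ab² - b³ = a³ - b³ (the middle terms cancel in pairs).
So the two sides agree for all real values of a and b for which both sides are defined.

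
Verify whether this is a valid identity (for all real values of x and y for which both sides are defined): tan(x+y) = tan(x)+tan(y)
No, this is NOT an identity.

Claim: tan(x+y) = tan(x)+tan(y).
Test a specific point where both sides are defined: x = -π/6, y = 3π/4.
LHS = tan(x+y) ≈ -3.7321
RHS = tan(x)+tan(y) ≈ -1.5774
Since -3.7321 ≠ -1.5774, the equation fails at this point, so it cannot hold for all real values of x and y for which both sides are defined.
The correct formula is tan(x+y) = (tan(x) + tan(y))/(1 - tan(x)tan(y)).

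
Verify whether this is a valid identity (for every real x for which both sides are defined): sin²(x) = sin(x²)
Claim: sin²(x) = sin(x²).
Test a specific point where both sides are defined: x = π/6.
LHS = sin²(x) ≈ 0.2500
RHS = sin(x²) ≈ 0.2707
Since 0.2500 ≠ 0.2707, the equation fails at this point, so it cannot hold for every real x for which both sides are defined.
sin²(x) means (sin x)², squaring the output; sin(x²) squares the input. These are different functions.

Conclusion: No, this is NOT an identity.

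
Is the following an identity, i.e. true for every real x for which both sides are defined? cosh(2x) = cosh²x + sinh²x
Claim: cosh(2x) = cosh²x + sinh²x.
Reasoning: cosh²x = (e^(2x) + 2 + e^(-2x))/4 and sinh²x = (e^(2x) - 2 + e^(-2x))/4. Adding gives (2e^(2x) + 2e^(-2x))/4 = (e^(2x) + e^(-2x))/2 = cosh(2x).
So the two sides agree for every real x for which both sides are defined.

Conclusion: Yes, this is an identity.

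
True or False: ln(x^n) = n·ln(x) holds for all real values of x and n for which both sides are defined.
True.

Claim: ln(x^n) = n·ln(x).
Reasoning: The right side requires x > 0. For x > 0, x^n = (e^(ln x))^n = e^(n·ln x), so taking ln of both sides gives ln(x^n) = n·ln(x).
So the two sides agree for all real values of x and n for which both sides are defined.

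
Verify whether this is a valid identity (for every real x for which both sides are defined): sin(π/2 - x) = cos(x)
Claim: sin(π/2 - x) = cos(x).
Reasoning: Use sin(u - v) = sin(u)cos(v) - cos(u)sin(v) with u = π/2, v = x: sin(π/2)cos(x) - cos(π/2)sin(x) = 1·cos(x) - 0·sin(x) = cos(x).
So the two sides agree for every real x for which both sides are defined.

Conclusion: Yes, this is an identity.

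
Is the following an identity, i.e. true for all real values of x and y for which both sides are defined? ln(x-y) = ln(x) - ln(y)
No, this is NOT an identity.

Claim: ln(x-y) = ln(x) - ln(y).
Test a specific point where both sides are defined: x = 3, y = 1/2.
LHS = ln(x-y) ≈ 0.9163
RHS = ln(x) - ln(y) ≈ 1.7918
Since 0.9163 ≠ 1.7918, the equation fails at this point, so it cannot hold for all real values of x and y for which both sides are defined.
ln(x) - ln(y) = ln(x/y), not ln(x-y).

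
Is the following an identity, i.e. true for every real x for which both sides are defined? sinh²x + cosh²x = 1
No, this is NOT an identity.

Claim: sinh²x + cosh²x = 1.
Test a specific point where both sides are defined: x = 3/2.
LHS = sinh²x + cosh²x ≈ 10.0677
RHS = 1 ≈ 1.0000
Since 10.0677 ≠ 1.0000, the equation fails at this point, so it cannot hold for every real x for which both sides are defined.
The correct hyperbolic identity is cosh²x - sinh²x = 1 (a difference); the sum sinh²x + cosh²x equals cosh(2x).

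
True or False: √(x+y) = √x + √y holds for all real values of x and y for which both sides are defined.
False.

Claim: √(x+y) = √x + √y.
Test a specific point where both sides are defined: x = 3/2, y = 1.
LHS = √(x+y) ≈ 1.5811
RHS = √x + √y ≈ 2.2247
Since 1.5811 ≠ 2.2247, the equation fails at this point, so it cannot hold for all real values of x and y for which both sides are defined.
Squaring the right side gives x + 2√(xy) + y, not x + y.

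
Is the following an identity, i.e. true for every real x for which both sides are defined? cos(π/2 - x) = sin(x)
Yes, this is an identity.

Claim: cos(π/2 - x) = sin(x).
Reasoning: Use cos(u - v) = cos(u)cos(v) + sin(u)sin(v) with u = π/2, v = x: cos(π/2)cos(x) + sin(π/2)sin(x) = 0·cos(x) + 1·sin(x) = sin(x).
So the two sides agree for every real x for which both sides are defined.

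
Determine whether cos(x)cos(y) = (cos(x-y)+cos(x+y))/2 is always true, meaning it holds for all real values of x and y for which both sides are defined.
Claim: cos(x)cos(y) = (cos(x-y)+cos(x+y))/2.
Reasoning: cos(x-y) = cos(x)cos(y) + sin(x)sin(y) and cos(x+y) = cos(x)cos(y) - sin(x)sin(y). Adding, cos(x-y) + cos(x+y) = 2cos(x)cos(y); divide by 2.
So the two sides agree for all real values of x and y for which both sides are defined.

Conclusion: Yes, this is an identity.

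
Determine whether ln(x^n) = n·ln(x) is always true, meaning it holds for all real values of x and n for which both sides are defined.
Yes, this is an identity.

Claim: ln(x^n) = n·ln(x).
Reasoning: The right side requires x > 0. For x > 0, x^n = (e^(ln x))^n = e^(n·ln x), so taking ln of both sides gives ln(x^n) = n·ln(x).
So the two sides agree for all real values of x and n for which both sides are defined.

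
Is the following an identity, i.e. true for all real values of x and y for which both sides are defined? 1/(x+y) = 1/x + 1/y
Claim: 1/(x+y) = 1/x + 1/y.
Test a specific point where both sides are defined: x = -1, y = -3.
LHS = 1/(x+y) ≈ -0.2500
RHS = 1/x + 1/y ≈ -1.3333
Since -0.2500 ≠ -1.3333, the equation fails at this point, so it cannot hold for all real values of x and y for which both sides are defined.
1/x + 1/y = (x+y)/(xy), which is not 1/(x+y).

Conclusion: No, this is NOT an identity.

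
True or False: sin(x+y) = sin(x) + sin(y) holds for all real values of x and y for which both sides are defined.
Claim: sin(x+y) = sin(x) + sin(y).
Test a specific point where both sides are defined: x = π, y = -π/4.
LHS = sin(x+y) ≈ 0.7071
RHS = sin(x) + sin(y) ≈ -0.7071
Since 0.7071 ≠ -0.7071, the equation fails at this point, so it cannot hold for all real values of x and y for which both sides are defined.
The correct expansion is sin(x+y) = sin(x)cos(y) + cos(x)sin(y); sine is not additive.

Conclusion: False.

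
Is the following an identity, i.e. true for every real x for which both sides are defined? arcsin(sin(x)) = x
Claim: arcsin(sin(x)) = x.
Test a specific point where both sides are defined: x = π.
LHS = arcsin(sin(x)) ≈ 0.0000
RHS = x ≈ 3.1416
Since 0.0000 ≠ 3.1416, the equation fails at this point, so it cannot hold for every real x for which both sides are defined.
arcsin only returns values in [-π/2, π/2], so arcsin(sin(x)) = x holds only for x in that interval, not for all real x.

Conclusion: No, this is NOT an identity.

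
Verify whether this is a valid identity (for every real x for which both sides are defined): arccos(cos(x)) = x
Claim: arccos(cos(x)) = x.
Test a specific point where both sides are defined: x = -π/4.
LHS = arccos(cos(x)) ≈ 0.7854
RHS = x ≈ -0.7854
Since 0.7854 ≠ -0.7854, the equation fails at this point, so it cannot hold for every real x for which both sides are defined.
arccos only returns values in [0, π], so arccos(cos(x)) = x holds only for x in that interval, not for all real x.

Conclusion: No, this is NOT an identity.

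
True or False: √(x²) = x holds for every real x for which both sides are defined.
False.

Claim: √(x²) = x.
Test a specific point where both sides are defined: x = -3.
LHS = √(x²) ≈ 3.0000
RHS = x ≈ -3.0000
Since 3.0000 ≠ -3.0000, the equation fails at this point, so it cannot hold for every real x for which both sides are defined.
√(x²) = |x|, which differs from x whenever x < 0 (both sides are defined for every real x).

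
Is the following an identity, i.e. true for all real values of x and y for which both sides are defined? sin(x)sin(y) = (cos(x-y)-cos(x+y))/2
Yes, this is an identity.

Claim: sin(x)sin(y) = (cos(x-y)-cos(x+y))/2.
Reasoning: cos(x-y) = cos(x)cos(y) + sin(x)sin(y) and cos(x+y) = cos(x)cos(y) - sin(x)sin(y). Subtracting, cos(x-y) - cos(x+y) = 2sin(x)sin(y); divide by 2.
So the two sides agree for all real values of x and y for which both sides are defined.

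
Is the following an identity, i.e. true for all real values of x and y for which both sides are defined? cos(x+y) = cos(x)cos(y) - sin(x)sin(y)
Claim: cos(x+y) = cos(x)cos(y) - sin(x)sin(y).
Reasoning: By Euler's formula e^(i(x+y)) = e^(ix)·e^(iy) = (cos x + i·sin x)(cos y + i·sin y). The real part of the left side is cos(x+y); the real part of the product is cos(x)cos(y) - sin(x)sin(y) (since i·i = -1).
So the two sides agree for all real values of x and y for which both sides are defined.

Conclusion: Yes, this is an identity.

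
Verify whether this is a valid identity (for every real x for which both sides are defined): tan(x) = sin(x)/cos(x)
Yes, this is an identity.

Claim: tan(x) = sin(x)/cos(x).
Reasoning: For an angle x whose terminal point on the unit circle is (cos x, sin x), tan(x) is defined as the ratio (second coordinate)/(first coordinate) = sin(x)/cos(x), wherever cos(x) ≠ 0.
So the two sides agree for every real x for which both sides are defined.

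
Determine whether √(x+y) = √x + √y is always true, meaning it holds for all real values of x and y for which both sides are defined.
Claim: √(x+y) = √x + √y.
Test a specific point where both sides are defined: x = 1/2, y = 1.
LHS = √(x+y) ≈ 1.2247
RHS = √x + √y ≈ 1.7071
Since 1.2247 ≠ 1.7071, the equation fails at this point, so it cannot hold for all real values of x and y for which both sides are defined.
Squaring the right side gives x + 2√(xy) + y, not x + y.

Conclusion: No, this is NOT an identity.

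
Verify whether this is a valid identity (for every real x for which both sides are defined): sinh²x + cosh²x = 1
Claim: sinh²x + cosh²x = 1.
Test a specific point where both sides are defined: x = -3.
LHS = sinh²x + cosh²x ≈ 201.7156
RHS = 1 ≈ 1.0000
Since 201.7156 ≠ 1.0000, the equation fails at this point, so it cannot hold for every real x for which both sides are defined.
The correct hyperbolic identity is cosh²x - sinh²x = 1 (a difference); the sum sinh²x + cosh²x equals cosh(2x).

Conclusion: No, this is NOT an identity.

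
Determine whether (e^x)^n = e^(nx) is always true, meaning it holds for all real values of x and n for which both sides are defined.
Yes, this is an identity.

Claim: (e^x)^n = e^(nx).
Reasoning: e^x is a positive real number, and for a positive base B and real exponent n, B^n = e^(n·ln B). With B = e^x, ln B = x, so (e^x)^n = e^(n·x).
So the two sides agree for all real values of x and n for which both sides are defined.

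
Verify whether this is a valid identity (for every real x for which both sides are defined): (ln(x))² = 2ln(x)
No, this is NOT an identity.

Claim: (ln(x))² = 2ln(x).
Test a specific point where both sides are defined: x = 3.
LHS = (ln(x))² ≈ 1.2069
RHS = 2ln(x) ≈ 2.1972
Since 1.2069 ≠ 2.1972, the equation fails at this point, so it cannot hold for every real x for which both sides are defined.
2ln(x) equals ln(x²), which is not the same as (ln x)².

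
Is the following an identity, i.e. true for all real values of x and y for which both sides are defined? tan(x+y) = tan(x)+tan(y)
No, this is NOT an identity.

Claim: tan(x+y) = tan(x)+tan(y).
Test a specific point where both sides are defined: x = 2π/3, y = -π/3.
LHS = tan(x+y) ≈ 1.7321
RHS = tan(x)+tan(y) ≈ -3.4641
Since 1.7321 ≠ -3.4641, the equation fails at this point, so it cannot hold for all real values of x and y for which both sides are defined.
The correct formula is tan(x+y) = (tan(x) + tan(y))/(1 - tan(x)tan(y)).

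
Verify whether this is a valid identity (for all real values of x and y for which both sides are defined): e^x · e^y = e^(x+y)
Yes, this is an identity.

Claim: e^x · e^y = e^(x+y).
Reasoning: This is the law of exponents for a common base: multiplying powers adds exponents. E.g. from the series, (Σ x^j/j!)(Σ y^k/k!) = Σ_m (Σ_{j+k=m} x^j y^k/(j!k!)) = Σ_m (x+y)^m/m! by the binomial theorem.
So the two sides agree for all real values of x and y for which both sides are defined.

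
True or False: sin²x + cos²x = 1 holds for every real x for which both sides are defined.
True.

Claim: sin²x + cos²x = 1.
Reasoning: The point (cos x, sin x) lies on the unit circle X² + Y² = 1, so cos²x + sin²x = 1 for every real x.
So the two sides agree for every real x for which both sides are defined.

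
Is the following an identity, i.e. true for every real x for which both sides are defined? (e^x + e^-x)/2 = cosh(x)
Yes, this is an identity.

Claim: (e^x + e^-x)/2 = cosh(x).
Reasoning: This is exactly the definition of the hyperbolic cosine: cosh(x) := (e^x + e^-x)/2.
So the two sides agree for every real x for which both sides are defined.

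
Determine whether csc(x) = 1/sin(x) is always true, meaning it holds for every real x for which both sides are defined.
Yes, this is an identity.

Claim: csc(x) = 1/sin(x).
Reasoning: csc(x) is by definition the reciprocal of sin(x), wherever sin(x) ≠ 0.
So the two sides agree for every real x for which both sides are defined.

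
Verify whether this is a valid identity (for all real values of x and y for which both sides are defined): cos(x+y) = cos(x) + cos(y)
No, this is NOT an identity.

Claim: cos(x+y) = cos(x) + cos(y).
Test a specific point where both sides are defined: x = π/2, y = 2π/3.
LHS = cos(x+y) ≈ -0.8660
RHS = cos(x) + cos(y) ≈ -0.5000
Since -0.8660 ≠ -0.5000, the equation fails at this point, so it cannot hold for all real values of x and y for which both sides are defined.
The correct expansion is cos(x+y) = cos(x)cos(y) - sin(x)sin(y); cosine is not additive.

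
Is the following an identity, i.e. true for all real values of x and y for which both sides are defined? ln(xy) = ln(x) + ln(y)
Claim: ln(xy) = ln(x) + ln(y).
Reasoning: Both sides are simultaneously defined only when x, y > 0. Write x = e^p, y = e^q (p = ln x, q = ln y). Then xy = e^p · e^q = e^(p+q), so ln(xy) = p + q = ln(x) + ln(y).
So the two sides agree for all real values of x and y for which both sides are defined.

Conclusion: Yes, this is an identity.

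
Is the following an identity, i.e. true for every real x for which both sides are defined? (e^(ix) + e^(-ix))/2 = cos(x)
Yes, this is an identity.

Claim: (e^(ix) + e^(-ix))/2 = cos(x).
Reasoning: By Euler's formula e^(ix) = cos(x) + i·sin(x) and e^(-ix) = cos(x) - i·sin(x). Adding cancels the sine terms: e^(ix) + e^(-ix) = 2cos(x); divide by 2.
So the two sides agree for every real x for which both sides are defined.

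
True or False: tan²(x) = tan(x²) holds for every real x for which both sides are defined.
Claim: tan²(x) = tan(x²).
Test a specific point where both sides are defined: x = π/4.
LHS = tan²(x) ≈ 1.0000
RHS = tan(x²) ≈ 0.7092
Since 1.0000 ≠ 0.7092, the equation fails at this point, so it cannot hold for every real x for which both sides are defined.
tan²(x) means (tan x)², squaring the output; tan(x²) squares the input. These are different functions.

Conclusion: False.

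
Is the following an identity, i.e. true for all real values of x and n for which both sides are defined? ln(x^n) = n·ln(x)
Claim: ln(x^n) = n·ln(x).
Reasoning: The right side requires x > 0. For x > 0, x^n = (e^(ln x))^n = e^(n·ln x), so taking ln of both sides gives ln(x^n) = n·ln(x).
So the two sides agree for all real values of x and n for which both sides are defined.

Conclusion: Yes, this is an identity.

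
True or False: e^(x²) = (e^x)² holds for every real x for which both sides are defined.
Claim: e^(x²) = (e^x)².
Test a specific point where both sides are defined: x = 1.
LHS = e^(x²) ≈ 2.7183
RHS = (e^x)² ≈ 7.3891
Since 2.7183 ≠ 7.3891, the equation fails at this point, so it cannot hold for every real x for which both sides are defined.
(e^x)² = e^(2x), and 2x ≠ x² in general.

Conclusion: False.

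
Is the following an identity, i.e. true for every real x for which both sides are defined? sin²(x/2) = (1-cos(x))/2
Yes, this is an identity.

Claim: sin²(x/2) = (1-cos(x))/2.
Reasoning: Use cos(2θ) = 1 - 2sin²θ with θ = x/2: cos(x) = 1 - 2sin²(x/2). Solving for sin²(x/2) gives (1 - cos(x))/2.
So the two sides agree for every real x for which both sides are defined.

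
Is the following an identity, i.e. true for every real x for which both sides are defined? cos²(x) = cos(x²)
No, this is NOT an identity.

Claim: cos²(x) = cos(x²).
Test a specific point where both sides are defined: x = 3π/4.
LHS = cos²(x) ≈ 0.5000
RHS = cos(x²) ≈ 0.7442
Since 0.5000 ≠ 0.7442, the equation fails at this point, so it cannot hold for every real x for which both sides are defined.
cos²(x) means (cos x)², squaring the output; cos(x²) squares the input. These are different functions.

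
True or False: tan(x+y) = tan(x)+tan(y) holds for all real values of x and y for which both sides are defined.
Claim: tan(x+y) = tan(x)+tan(y).
Test a specific point where both sides are defined: x = 2π/3, y = π/4.
LHS = tan(x+y) ≈ -0.2679
RHS = tan(x)+tan(y) ≈ -0.7321
Since -0.2679 ≠ -0.7321, the equation fails at this point, so it cannot hold for all real values of x and y for which both sides are defined.
The correct formula is tan(x+y) = (tan(x) + tan(y))/(1 - tan(x)tan(y)).

Conclusion: False.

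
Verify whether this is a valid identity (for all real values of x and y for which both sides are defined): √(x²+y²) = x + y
Claim: √(x²+y²) = x + y.
Test a specific point where both sides are defined: x = -1, y = 1.
LHS = √(x²+y²) ≈ 1.4142
RHS = x + y ≈ 0.0000
Since 1.4142 ≠ 0.0000, the equation fails at this point, so it cannot hold for all real values of x and y for which both sides are defined.
(x+y)² = x² + 2xy + y², not x² + y², so the square root does not split this way.

Conclusion: No, this is NOT an identity.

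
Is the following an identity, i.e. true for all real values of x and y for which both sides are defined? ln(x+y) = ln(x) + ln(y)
No, this is NOT an identity.

Claim: ln(x+y) = ln(x) + ln(y).
Test a specific point where both sides are defined: x = 1/2, y = 1.
LHS = ln(x+y) ≈ 0.4055
RHS = ln(x) + ln(y) ≈ -0.6931
Since 0.4055 ≠ -0.6931, the equation fails at this point, so it cannot hold for all real values of x and y for which both sides are defined.
ln(x) + ln(y) = ln(xy), not ln(x+y).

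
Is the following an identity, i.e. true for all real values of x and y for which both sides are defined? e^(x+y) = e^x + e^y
Claim: e^(x+y) = e^x + e^y.
Test a specific point where both sides are defined: x = -1, y = -2.
LHS = e^(x+y) ≈ 0.0498
RHS = e^x + e^y ≈ 0.5032
Since 0.0498 ≠ 0.5032, the equation fails at this point, so it cannot hold for all real values of x and y for which both sides are defined.
The correct rule is e^(x+y) = e^x · e^y (a product, not a sum).

Conclusion: No, this is NOT an identity.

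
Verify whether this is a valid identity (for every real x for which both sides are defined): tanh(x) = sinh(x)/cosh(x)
Yes, this is an identity.

Claim: tanh(x) = sinh(x)/cosh(x).
Reasoning: tanh(x) is defined as sinh(x)/cosh(x) = (e^x - e^-x)/(e^x + e^-x); cosh(x) ≥ 1 is never zero, so this holds for every real x.
So the two sides agree for every real x for which both sides are defined.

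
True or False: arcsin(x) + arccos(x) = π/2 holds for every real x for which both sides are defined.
Claim: arcsin(x) + arccos(x) = π/2.
Reasoning: Both sides are defined for -1 ≤ x ≤ 1. Let θ = arcsin(x), so sin θ = x and θ ∈ [-π/2, π/2]. Then cos(π/2 - θ) = sin θ = x and π/2 - θ ∈ [0, π], which is exactly the range of arccos, so arccos(x) = π/2 - θ. Adding: arcsin(x) + arccos(x) = θ + (π/2 - θ) = π/2.
So the two sides agree for every real x for which both sides are defined.

Conclusion: True.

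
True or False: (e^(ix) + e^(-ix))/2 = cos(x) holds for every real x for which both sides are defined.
True.

Claim: (e^(ix) + e^(-ix))/2 = cos(x).
Reasoning: By Euler's formula e^(ix) = cos(x) + i·sin(x) and e^(-ix) = cos(x) - i·sin(x). Adding cancels the sine terms: e^(ix) + e^(-ix) = 2cos(x); divide by 2.
So the two sides agree for every real x for which both sides are defined.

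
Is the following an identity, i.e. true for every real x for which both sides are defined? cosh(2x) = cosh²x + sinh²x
Claim: cosh(2x) = cosh²x + sinh²x.
Reasoning: cosh²x = (e^(2x) + 2 + e^(-2x))/4 and sinh²x = (e^(2x) - 2 + e^(-2x))/4. Adding gives (2e^(2x) + 2e^(-2x))/4 = (e^(2x) + e^(-2x))/2 = cosh(2x).
So the two sides agree for every real x for which both sides are defined.

Conclusion: Yes, this is an identity.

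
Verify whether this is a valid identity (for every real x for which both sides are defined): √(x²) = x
Claim: √(x²) = x.
Test a specific point where both sides are defined: x = -2.
LHS = √(x²) ≈ 2.0000
RHS = x ≈ -2.0000
Since 2.0000 ≠ -2.0000, the equation fails at this point, so it cannot hold for every real x for which both sides are defined.
√(x²) = |x|, which differs from x whenever x < 0 (both sides are defined for every real x).

Conclusion: No, this is NOT an identity.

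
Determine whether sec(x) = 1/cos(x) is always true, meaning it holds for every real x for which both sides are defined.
Yes, this is an identity.

Claim: sec(x) = 1/cos(x).
Reasoning: sec(x) is by definition the reciprocal of cos(x), wherever cos(x) ≠ 0.
So the two sides agree for every real x for which both sides are defined.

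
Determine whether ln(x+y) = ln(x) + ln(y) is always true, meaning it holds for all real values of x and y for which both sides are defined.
No, this is NOT an identity.

Claim: ln(x+y) = ln(x) + ln(y).
Test a specific point where both sides are defined: x = 1, y = 3/2.
LHS = ln(x+y) ≈ 0.9163
RHS = ln(x) + ln(y) ≈ 0.4055
Since 0.9163 ≠ 0.4055, the equation fails at this point, so it cannot hold for all real values of x and y for which both sides are defined.
ln(x) + ln(y) = ln(xy), not ln(x+y).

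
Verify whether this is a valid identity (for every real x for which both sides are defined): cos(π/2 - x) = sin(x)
Claim: cos(π/2 - x) = sin(x).
Reasoning: Use cos(u - v) = cos(u)cos(v) + sin(u)sin(v) with u = π/2, v = x: cos(π/2)cos(x) + sin(π/2)sin(x) = 0·cos(x) + 1·sin(x) = sin(x).
So the two sides agree for every real x for which both sides are defined.

Conclusion: Yes, this is an identity.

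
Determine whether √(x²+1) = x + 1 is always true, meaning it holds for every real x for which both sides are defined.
Claim: √(x²+1) = x + 1.
Test a specific point where both sides are defined: x = -1.
LHS = √(x²+1) ≈ 1.4142
RHS = x + 1 ≈ 0.0000
Since 1.4142 ≠ 0.0000, the equation fails at this point, so it cannot hold for every real x for which both sides are defined.
(x+1)² = x² + 2x + 1 ≠ x² + 1 unless x = 0.

Conclusion: No, this is NOT an identity.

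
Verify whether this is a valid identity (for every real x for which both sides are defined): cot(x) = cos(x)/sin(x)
Claim: cot(x) = cos(x)/sin(x).
Reasoning: cot(x) is defined as 1/tan(x) = 1/(sin(x)/cos(x)) = cos(x)/sin(x), wherever sin(x) ≠ 0.
So the two sides agree for every real x for which both sides are defined.

Conclusion: Yes, this is an identity.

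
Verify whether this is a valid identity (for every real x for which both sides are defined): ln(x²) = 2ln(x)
Yes, this is an identity.

Claim: ln(x²) = 2ln(x).
Reasoning: The right side requires x > 0. For x > 0, x² = (e^(ln x))² = e^(2ln x), so ln(x²) = 2ln(x). (For x < 0 the right side is undefined, so those values are outside the claim.)
So the two sides agree for every real x for which both sides are defined.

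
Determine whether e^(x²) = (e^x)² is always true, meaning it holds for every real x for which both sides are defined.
Claim: e^(x²) = (e^x)².
Test a specific point where both sides are defined: x = 3/2.
LHS = e^(x²) ≈ 9.4877
RHS = (e^x)² ≈ 20.0855
Since 9.4877 ≠ 20.0855, the equation fails at this point, so it cannot hold for every real x for which both sides are defined.
(e^x)² = e^(2x), and 2x ≠ x² in general.

Conclusion: No, this is NOT an identity.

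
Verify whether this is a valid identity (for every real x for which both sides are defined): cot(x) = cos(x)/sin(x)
Yes, this is an identity.

Claim: cot(x) = cos(x)/sin(x).
Reasoning: cot(x) is defined as 1/tan(x) = 1/(sin(x)/cos(x)) = cos(x)/sin(x), wherever sin(x) ≠ 0.
So the two sides agree for every real x for which both sides are defined.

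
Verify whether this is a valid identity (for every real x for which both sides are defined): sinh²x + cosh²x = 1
No, this is NOT an identity.

Claim: sinh²x + cosh²x = 1.
Test a specific point where both sides are defined: x = -3.
LHS = sinh²x + cosh²x ≈ 201.7156
RHS = 1 ≈ 1.0000
Since 201.7156 ≠ 1.0000, the equation fails at this point, so it cannot hold for every real x for which both sides are defined.
The correct hyperbolic identity is cosh²x - sinh²x = 1 (a difference); the sum sinh²x + cosh²x equals cosh(2x).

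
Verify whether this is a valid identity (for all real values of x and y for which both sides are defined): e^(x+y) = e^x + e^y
No, this is NOT an identity.

Claim: e^(x+y) = e^x + e^y.
Test a specific point where both sides are defined: x = -1, y = 3/2.
LHS = e^(x+y) ≈ 1.6487
RHS = e^x + e^y ≈ 4.8496
Since 1.6487 ≠ 4.8496, the equation fails at this point, so it cannot hold for all real values of x and y for which both sides are defined.
The correct rule is e^(x+y) = e^x · e^y (a product, not a sum).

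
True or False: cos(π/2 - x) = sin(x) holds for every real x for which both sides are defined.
True.

Claim: cos(π/2 - x) = sin(x).
Reasoning: Use cos(u - v) = cos(u)cos(v) + sin(u)sin(v) with u = π/2, v = x: cos(π/2)cos(x) + sin(π/2)sin(x) = 0·cos(x) + 1·sin(x) = sin(x).
So the two sides agree for every real x for which both sides are defined.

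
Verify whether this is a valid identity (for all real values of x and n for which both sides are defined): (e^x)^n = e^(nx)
Claim: (e^x)^n = e^(nx).
Reasoning: e^x is a positive real number, and for a positive base B and real exponent n, B^n = e^(n·ln B). With B = e^x, ln B = x, so (e^x)^n = e^(n·x).
So the two sides agree for all real values of x and n for which both sides are defined.

Conclusion: Yes, this is an identity.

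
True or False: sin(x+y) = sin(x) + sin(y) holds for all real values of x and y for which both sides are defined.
False.

Claim: sin(x+y) = sin(x) + sin(y).
Test a specific point where both sides are defined: x = π/2, y = -π/3.
LHS = sin(x+y) ≈ 0.5000
RHS = sin(x) + sin(y) ≈ 0.1340
Since 0.5000 ≠ 0.1340, the equation fails at this point, so it cannot hold for all real values of x and y for which both sides are defined.
The correct expansion is sin(x+y) = sin(x)cos(y) + cos(x)sin(y); sine is not additive.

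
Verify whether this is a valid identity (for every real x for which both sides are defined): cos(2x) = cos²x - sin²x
Claim: cos(2x) = cos²x - sin²x.
Reasoning: Put y = x in the addition formula cos(x+y) = cos(x)cos(y) - sin(x)sin(y): cos(2x) = cos²x - sin²x.
So the two sides agree for every real x for which both sides are defined.

Conclusion: Yes, this is an identity.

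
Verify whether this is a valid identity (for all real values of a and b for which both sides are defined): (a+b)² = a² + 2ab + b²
Yes, this is an identity.

Claim: (a+b)² = a² + 2ab + b².
Reasoning: Expand: (a+b)² = (a+b)(a+b) = a·a + a·b + b·a + b·b = a² + 2ab + b².
So the two sides agree for all real values of a and b for which both sides are defined.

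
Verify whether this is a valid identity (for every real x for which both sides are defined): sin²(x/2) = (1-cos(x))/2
Claim: sin²(x/2) = (1-cos(x))/2.
Reasoning: Use cos(2θ) = 1 - 2sin²θ with θ = x/2: cos(x) = 1 - 2sin²(x/2). Solving for sin²(x/2) gives (1 - cos(x))/2.
So the two sides agree for every real x for which both sides are defined.

Conclusion: Yes, this is an identity.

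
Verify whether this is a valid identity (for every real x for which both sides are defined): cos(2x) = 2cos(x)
No, this is NOT an identity.

Claim: cos(2x) = 2cos(x).
Test a specific point where both sides are defined: x = π/3.
LHS = cos(2x) ≈ -0.5000
RHS = 2cos(x) ≈ 1.0000
Since -0.5000 ≠ 1.0000, the equation fails at this point, so it cannot hold for every real x for which both sides are defined.
The correct double-angle formula is cos(2x) = cos²x - sin²x.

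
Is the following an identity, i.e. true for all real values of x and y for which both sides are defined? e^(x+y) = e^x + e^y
No, this is NOT an identity.

Claim: e^(x+y) = e^x + e^y.
Test a specific point where both sides are defined: x = 1/2, y = 3/2.
LHS = e^(x+y) ≈ 7.3891
RHS = e^x + e^y ≈ 6.1304
Since 7.3891 ≠ 6.1304, the equation fails at this point, so it cannot hold for all real values of x and y for which both sides are defined.
The correct rule is e^(x+y) = e^x · e^y (a product, not a sum).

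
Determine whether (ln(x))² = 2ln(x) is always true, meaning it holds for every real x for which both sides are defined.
Claim: (ln(x))² = 2ln(x).
Test a specific point where both sides are defined: x = 2.
LHS = (ln(x))² ≈ 0.4805
RHS = 2ln(x) ≈ 1.3863
Since 0.4805 ≠ 1.3863, the equation fails at this point, so it cannot hold for every real x for which both sides are defined.
2ln(x) equals ln(x²), which is not the same as (ln x)².

Conclusion: No, this is NOT an identity.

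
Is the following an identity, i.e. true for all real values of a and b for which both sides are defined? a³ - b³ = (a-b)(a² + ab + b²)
Yes, this is an identity.

Claim: a³ - b³ = (a-b)(a² + ab + b²).
Reasoning: Expand the right side: (a-b)(a² + ab + b²) = a³ + a²b + ab² - a²b - ab² - b³ = a³ - b³ (the middle terms cancel in pairs).
So the two sides agree for all real values of a and b for which both sides are defined.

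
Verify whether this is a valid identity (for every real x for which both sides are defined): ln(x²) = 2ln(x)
Yes, this is an identity.

Claim: ln(x²) = 2ln(x).
Reasoning: The right side requires x > 0. For x > 0, x² = (e^(ln x))² = e^(2ln x), so ln(x²) = 2ln(x). (For x < 0 the right side is undefined, so those values are outside the claim.)
So the two sides agree for every real x for which both sides are defined.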